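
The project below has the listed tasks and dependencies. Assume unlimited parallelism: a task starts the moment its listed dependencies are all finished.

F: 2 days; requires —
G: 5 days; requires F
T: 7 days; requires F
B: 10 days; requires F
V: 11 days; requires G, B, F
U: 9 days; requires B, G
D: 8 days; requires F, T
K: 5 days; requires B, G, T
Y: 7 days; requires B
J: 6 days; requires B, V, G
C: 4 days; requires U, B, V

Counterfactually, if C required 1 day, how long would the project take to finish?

29

The binding path is F→B→V→J = 2+10+11+6 = 29; finish at 29 days.
The longest path through C is only 27 days, so C has float 2.
The critical path is still F→B→V→J; finish is now 29 days.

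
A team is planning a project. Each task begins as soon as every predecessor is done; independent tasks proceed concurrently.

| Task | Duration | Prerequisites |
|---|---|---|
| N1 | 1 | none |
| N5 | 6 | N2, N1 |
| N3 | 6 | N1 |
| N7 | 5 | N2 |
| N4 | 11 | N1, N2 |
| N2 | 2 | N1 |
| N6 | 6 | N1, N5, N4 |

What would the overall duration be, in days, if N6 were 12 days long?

26

Critical path before the change: N1→N2→N4→N6 = 1+2+11+6 = 20 giving 20 days.
N6 lies on that path, so at 12 days the path becomes 26 days.
The critical path is still N1→N2→N4→N6; finish is now 26 days.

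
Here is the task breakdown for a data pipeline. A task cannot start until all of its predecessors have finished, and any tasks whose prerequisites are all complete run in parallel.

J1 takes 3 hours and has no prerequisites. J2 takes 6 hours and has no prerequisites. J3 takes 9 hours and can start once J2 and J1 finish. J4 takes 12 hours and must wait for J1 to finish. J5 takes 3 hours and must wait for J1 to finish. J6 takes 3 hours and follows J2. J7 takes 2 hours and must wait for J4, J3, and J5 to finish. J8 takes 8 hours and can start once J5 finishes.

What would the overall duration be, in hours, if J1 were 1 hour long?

The binding path is J1→J4→J7 = 3+12+2 = 17; finish at 17 hours.
Since J1 is critical, the -2 change carries straight to that chain (now 15 hours).
Now J2→J3→J7 = 6+9+2 = 17 is longest, so the finish becomes 17 hours.

17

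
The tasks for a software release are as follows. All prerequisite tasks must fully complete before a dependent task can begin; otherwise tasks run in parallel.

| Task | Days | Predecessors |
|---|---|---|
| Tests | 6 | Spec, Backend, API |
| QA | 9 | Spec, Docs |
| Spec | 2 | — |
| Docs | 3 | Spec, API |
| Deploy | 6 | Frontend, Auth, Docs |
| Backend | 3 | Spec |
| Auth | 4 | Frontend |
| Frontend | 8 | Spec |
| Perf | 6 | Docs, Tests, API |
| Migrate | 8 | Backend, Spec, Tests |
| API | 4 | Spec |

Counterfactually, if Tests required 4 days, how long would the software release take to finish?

20

Actual critical path: Spec→API→Tests→Migrate = 2+4+6+8 = 20 ⇒ 20 days.
Since Tests is critical, the -2 change carries straight to that chain (now 18 days).
Now Spec→Frontend→Auth→Deploy = 2+8+4+6 = 20 is longest, so the finish becomes 20 days.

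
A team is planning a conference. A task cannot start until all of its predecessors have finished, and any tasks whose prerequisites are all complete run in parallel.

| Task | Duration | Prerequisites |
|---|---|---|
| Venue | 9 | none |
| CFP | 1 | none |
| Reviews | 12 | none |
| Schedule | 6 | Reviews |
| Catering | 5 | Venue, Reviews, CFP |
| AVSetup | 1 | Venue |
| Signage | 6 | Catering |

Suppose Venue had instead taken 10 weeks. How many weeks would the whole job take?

The binding path is Reviews→Catering→Signage = 12+5+6 = 23; finish at 23 weeks.
Venue is off the critical path — its longest chain is 20 weeks, giving 3 of slack.
No other chain overtakes it, so the finish is 23 weeks.

23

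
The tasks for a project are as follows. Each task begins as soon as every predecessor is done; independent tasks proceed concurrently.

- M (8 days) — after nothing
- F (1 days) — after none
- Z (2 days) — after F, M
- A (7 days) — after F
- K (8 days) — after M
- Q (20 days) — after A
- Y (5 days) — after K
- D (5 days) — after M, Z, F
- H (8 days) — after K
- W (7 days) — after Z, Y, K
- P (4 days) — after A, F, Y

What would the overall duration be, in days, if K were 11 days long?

The binding path is M→K→Y→W = 8+8+5+7 = 28; finish at 28 days.
K lies on that path, so at 11 days the path becomes 31 days.
The critical path is still M→K→Y→W; finish is now 31 days.

31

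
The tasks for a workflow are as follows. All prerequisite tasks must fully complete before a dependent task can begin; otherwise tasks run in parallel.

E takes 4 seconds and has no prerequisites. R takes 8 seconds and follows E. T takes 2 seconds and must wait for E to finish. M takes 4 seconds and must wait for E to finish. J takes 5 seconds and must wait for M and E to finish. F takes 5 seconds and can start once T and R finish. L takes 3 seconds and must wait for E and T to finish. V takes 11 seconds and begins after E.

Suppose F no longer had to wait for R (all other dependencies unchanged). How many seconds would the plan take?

15

Original critical path: E→R→F = 4+8+5 = 17 ⇒ 17 seconds.
Without R→F, F's earliest start moves from 12 to 6.
New critical path: E→V = 4+11 = 15 ⇒ 15 seconds.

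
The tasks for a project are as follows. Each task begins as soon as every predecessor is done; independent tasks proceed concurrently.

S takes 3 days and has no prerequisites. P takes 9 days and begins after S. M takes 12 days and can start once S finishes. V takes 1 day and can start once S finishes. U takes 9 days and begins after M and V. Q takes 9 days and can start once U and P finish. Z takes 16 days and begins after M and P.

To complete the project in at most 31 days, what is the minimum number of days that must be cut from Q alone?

Current finish: 33 days; target: 31.
Q is on every critical path, so each day cut from Q cuts the finish by one (this holds down to a finish of 31).
Need 33 − 31 = 2 days off Q → Q becomes 7 days, finish becomes 31.

2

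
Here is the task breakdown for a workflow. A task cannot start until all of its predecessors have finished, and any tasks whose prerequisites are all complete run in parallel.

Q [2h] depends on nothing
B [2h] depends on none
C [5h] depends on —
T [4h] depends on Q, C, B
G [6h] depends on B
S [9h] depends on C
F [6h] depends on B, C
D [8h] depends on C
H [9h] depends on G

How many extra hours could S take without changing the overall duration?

3

B→G→H = 2+6+9 = 17 sets the makespan at 17 hours.
The longest chain containing S totals 14 hours.
Slack of S = 8 − 5 = 3 hours.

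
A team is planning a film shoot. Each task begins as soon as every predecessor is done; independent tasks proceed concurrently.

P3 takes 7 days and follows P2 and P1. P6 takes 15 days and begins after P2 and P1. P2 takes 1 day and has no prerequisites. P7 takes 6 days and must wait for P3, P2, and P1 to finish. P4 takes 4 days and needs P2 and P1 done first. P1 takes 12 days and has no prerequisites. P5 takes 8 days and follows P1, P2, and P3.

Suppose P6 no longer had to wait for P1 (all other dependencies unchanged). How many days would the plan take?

27

Before: longest chain P1→P3→P5 = 12+7+8 = 27, finish 27.
Without P1→P6, P6's earliest start moves from 12 to 1.
After: P1→P3→P5 = 12+7+8 = 27 → 27 days.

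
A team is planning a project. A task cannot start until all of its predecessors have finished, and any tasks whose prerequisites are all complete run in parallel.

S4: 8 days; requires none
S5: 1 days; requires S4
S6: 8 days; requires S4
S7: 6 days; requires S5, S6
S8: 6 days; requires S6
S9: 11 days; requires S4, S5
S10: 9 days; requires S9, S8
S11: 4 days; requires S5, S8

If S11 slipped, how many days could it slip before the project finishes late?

Critical path: S4→S6→S8→S10 = 8+8+6+9 = 31, so the finish is 31 days.
Longest path through S11: 26 days (earliest finish 26, latest finish 31).
Slack of S11 = 27 − 22 = 5 days.

5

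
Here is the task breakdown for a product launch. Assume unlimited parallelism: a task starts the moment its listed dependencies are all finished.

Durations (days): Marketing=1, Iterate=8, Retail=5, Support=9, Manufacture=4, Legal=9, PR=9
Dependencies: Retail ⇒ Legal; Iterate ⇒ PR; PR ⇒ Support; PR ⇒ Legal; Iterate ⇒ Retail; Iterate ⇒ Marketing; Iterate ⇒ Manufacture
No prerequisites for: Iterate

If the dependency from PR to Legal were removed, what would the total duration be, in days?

Original critical path: Iterate→PR→Support = 8+9+9 = 26 ⇒ 26 days.
Without PR→Legal, Legal's earliest start moves from 17 to 13.
After: Iterate→PR→Support = 8+9+9 = 26 → 26 days.

26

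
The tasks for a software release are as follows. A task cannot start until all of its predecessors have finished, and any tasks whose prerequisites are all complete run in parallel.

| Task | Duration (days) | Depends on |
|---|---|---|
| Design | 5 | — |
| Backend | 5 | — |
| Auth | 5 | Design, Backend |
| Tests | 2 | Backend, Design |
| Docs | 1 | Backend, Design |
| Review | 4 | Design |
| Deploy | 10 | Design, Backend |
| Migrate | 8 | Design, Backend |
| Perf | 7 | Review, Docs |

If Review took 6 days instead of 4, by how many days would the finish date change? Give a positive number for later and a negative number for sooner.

2

As given, the longest chain is Design→Review→Perf = 5+4+7 = 16, so the finish is 16 days.
Since Review is critical, the +2 change carries straight to that chain (now 18 days).
That remains the longest chain; total 18 days.
Change in finish: 18 − 16 = +2 days.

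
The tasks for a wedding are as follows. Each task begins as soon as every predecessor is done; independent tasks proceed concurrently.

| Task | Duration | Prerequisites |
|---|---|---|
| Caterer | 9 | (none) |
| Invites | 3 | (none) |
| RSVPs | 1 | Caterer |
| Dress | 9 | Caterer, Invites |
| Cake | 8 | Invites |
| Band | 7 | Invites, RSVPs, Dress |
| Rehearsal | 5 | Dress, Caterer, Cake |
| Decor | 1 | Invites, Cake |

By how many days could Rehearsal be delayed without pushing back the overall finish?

The longest chain is Caterer→Dress→Band = 9+9+7 = 25; overall finish 25 days.
Rehearsal finishes as early as 23 and must finish by 25.
Slack of Rehearsal = 20 − 18 = 2 days.

2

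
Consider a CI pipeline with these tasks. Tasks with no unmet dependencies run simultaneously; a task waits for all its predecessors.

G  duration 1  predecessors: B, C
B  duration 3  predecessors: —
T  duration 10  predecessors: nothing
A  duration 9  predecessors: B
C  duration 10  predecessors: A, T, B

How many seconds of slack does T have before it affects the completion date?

2

Critical path: B→A→C→G = 3+9+10+1 = 23, so the finish is 23 seconds.
The longest chain containing T totals 21 seconds.
So T can slip 12 − 10 = 2 seconds.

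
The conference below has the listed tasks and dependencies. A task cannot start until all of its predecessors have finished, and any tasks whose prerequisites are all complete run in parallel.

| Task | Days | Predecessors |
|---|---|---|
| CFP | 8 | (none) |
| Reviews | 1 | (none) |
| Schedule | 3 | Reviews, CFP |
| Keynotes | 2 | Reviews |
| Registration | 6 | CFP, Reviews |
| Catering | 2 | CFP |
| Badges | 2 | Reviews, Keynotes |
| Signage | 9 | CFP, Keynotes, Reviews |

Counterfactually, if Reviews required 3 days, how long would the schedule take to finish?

The binding path is CFP→Signage = 8+9 = 17; finish at 17 days.
The longest path through Reviews is only 12 days, so Reviews has float 5.
The critical path is still CFP→Signage; finish is now 17 days.

17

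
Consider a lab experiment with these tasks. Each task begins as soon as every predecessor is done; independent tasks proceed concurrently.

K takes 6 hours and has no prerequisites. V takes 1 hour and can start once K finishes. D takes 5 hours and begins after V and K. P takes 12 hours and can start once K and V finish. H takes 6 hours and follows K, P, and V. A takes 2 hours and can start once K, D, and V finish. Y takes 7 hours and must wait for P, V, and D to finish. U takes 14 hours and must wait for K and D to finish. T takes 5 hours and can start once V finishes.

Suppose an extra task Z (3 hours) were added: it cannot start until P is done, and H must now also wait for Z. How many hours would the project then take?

Originally the project takes 26 hours.
With Z inserted, H now waits for max(K, P, V, Z).
New critical path: K→V→P→Z→H = 6+1+12+3+6 = 28 ⇒ 28 hours.

28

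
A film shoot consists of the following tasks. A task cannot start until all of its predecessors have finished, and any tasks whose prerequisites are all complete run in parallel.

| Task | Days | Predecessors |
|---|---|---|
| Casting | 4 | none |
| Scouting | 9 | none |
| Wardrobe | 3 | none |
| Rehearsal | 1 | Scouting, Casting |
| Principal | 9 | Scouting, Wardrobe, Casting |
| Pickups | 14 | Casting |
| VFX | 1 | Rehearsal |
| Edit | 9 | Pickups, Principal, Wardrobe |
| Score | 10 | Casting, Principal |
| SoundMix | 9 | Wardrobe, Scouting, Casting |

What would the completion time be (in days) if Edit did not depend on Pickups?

28

Original critical path: Scouting→Principal→Score = 9+9+10 = 28 ⇒ 28 days.
Dropping Pickups→Edit doesn't change Edit's earliest start (18); another predecessor still binds.
New critical path: Scouting→Principal→Score = 9+9+10 = 28 ⇒ 28 days.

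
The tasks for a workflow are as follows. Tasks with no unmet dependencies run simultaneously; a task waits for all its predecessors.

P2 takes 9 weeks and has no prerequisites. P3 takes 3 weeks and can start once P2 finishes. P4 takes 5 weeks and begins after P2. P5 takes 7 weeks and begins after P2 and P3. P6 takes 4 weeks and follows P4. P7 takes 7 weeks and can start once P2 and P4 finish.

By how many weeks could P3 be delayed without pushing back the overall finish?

2

The longest chain is P2→P4→P7 = 9+5+7 = 21; overall finish 21 weeks.
The longest chain containing P3 totals 19 weeks.
Float = 21 − 19 = 2.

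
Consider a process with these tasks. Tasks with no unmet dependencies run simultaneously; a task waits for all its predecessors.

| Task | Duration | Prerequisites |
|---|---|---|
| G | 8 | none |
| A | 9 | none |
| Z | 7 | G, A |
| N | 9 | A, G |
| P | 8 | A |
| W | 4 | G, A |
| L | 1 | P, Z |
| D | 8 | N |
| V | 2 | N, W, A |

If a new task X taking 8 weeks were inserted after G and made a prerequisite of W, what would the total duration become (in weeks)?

Originally the project takes 26 weeks.
With X inserted, W now waits for max(G, A, X).
New critical path: A→N→D = 9+9+8 = 26 ⇒ 26 weeks.

26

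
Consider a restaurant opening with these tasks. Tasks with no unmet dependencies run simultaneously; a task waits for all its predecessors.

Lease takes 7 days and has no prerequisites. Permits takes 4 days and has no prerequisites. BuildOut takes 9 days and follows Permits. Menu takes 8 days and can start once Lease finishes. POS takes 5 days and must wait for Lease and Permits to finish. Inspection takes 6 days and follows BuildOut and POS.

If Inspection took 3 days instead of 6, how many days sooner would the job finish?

3

As given, the longest chain is Permits→BuildOut→Inspection = 4+9+6 = 19, so the finish is 19 days.
Since Inspection is critical, the -3 change carries straight to that chain (now 16 days).
The critical path is still Permits→BuildOut→Inspection; finish is now 16 days.
Change in finish: 16 − 19 = -3 days.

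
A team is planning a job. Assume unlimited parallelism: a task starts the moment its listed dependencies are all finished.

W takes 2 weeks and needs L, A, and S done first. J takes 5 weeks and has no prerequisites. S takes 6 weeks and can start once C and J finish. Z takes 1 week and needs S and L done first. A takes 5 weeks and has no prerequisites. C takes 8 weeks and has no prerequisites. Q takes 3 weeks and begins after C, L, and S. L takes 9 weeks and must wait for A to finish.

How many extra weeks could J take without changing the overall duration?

Critical path: A→L→Q = 5+9+3 = 17, so the finish is 17 weeks.
The longest chain containing J totals 14 weeks.
So J can slip 8 − 5 = 3 weeks.

3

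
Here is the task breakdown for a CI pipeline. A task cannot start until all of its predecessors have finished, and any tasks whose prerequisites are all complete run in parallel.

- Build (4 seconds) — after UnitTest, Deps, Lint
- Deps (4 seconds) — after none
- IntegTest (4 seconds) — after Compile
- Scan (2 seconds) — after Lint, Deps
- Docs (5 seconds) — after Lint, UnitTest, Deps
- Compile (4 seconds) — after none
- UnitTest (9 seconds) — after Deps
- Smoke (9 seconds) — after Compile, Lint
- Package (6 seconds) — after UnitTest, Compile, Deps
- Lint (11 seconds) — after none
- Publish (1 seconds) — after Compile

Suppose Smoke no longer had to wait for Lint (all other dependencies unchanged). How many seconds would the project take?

Original critical path: Lint→Smoke = 11+9 = 20 ⇒ 20 seconds.
Without Lint→Smoke, Smoke's earliest start moves from 11 to 4.
New critical path: Deps→UnitTest→Package = 4+9+6 = 19 ⇒ 19 seconds.

19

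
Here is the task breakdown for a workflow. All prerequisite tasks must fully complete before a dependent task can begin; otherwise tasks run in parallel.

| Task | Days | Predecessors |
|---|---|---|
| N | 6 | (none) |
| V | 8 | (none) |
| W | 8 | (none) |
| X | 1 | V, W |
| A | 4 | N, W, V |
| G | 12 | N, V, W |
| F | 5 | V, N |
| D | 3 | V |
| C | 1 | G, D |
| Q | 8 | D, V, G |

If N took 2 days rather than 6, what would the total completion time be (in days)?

Actual critical path: V→G→Q = 8+12+8 = 28 ⇒ 28 days.
N has 2 days of float (longest path through it is 26).
That remains the longest chain; total 28 days.

28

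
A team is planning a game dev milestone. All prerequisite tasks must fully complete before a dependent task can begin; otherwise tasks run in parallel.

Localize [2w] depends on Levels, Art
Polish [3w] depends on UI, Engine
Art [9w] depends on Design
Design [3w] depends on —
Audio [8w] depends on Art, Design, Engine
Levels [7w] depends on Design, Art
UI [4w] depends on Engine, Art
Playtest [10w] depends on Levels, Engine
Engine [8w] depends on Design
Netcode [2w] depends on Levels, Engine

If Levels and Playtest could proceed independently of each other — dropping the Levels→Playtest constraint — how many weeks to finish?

Before: longest chain Design→Art→Levels→Playtest = 3+9+7+10 = 29, finish 29.
Without Levels→Playtest, Playtest's earliest start moves from 19 to 11.
The longest chain is now Design→Engine→Playtest = 3+8+10 = 21, so the project takes 21 weeks.

21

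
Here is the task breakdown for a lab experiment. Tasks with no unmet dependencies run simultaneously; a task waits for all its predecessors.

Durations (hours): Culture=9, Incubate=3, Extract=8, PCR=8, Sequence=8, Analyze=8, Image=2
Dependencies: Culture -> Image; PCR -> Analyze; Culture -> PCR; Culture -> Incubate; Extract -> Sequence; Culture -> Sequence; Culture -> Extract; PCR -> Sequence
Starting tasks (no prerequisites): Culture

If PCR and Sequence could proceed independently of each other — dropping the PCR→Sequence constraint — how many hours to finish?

With the dependency in place, Culture→Extract→Sequence = 9+8+8 = 25 sets the finish at 25 hours.
Dropping PCR→Sequence doesn't change Sequence's earliest start (17); another predecessor still binds.
New critical path: Culture→Extract→Sequence = 9+8+8 = 25 ⇒ 25 hours.

25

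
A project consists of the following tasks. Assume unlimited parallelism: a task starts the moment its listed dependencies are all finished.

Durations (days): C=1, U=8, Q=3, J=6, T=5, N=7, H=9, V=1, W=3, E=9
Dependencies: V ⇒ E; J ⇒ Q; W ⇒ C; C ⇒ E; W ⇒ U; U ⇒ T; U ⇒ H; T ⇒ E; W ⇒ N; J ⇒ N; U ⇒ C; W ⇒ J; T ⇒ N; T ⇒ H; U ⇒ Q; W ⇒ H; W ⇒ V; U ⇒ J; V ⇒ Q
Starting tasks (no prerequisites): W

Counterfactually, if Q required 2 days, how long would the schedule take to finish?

Critical path before the change: W→U→T→H = 3+8+5+9 = 25 giving 25 days.
The longest path through Q is only 20 days, so Q has float 5.
That remains the longest chain; total 25 days.

25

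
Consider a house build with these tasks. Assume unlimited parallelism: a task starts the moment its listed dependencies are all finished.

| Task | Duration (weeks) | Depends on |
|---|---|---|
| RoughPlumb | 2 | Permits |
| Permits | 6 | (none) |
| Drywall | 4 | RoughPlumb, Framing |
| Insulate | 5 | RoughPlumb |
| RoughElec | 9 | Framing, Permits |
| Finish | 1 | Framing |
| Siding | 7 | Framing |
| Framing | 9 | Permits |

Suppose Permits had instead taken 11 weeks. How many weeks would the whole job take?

29

Actual critical path: Permits→Framing→RoughElec = 6+9+9 = 24 ⇒ 24 weeks.
Permits lies on that path, so at 11 weeks the path becomes 29 weeks.
No other chain overtakes it, so the finish is 29 weeks.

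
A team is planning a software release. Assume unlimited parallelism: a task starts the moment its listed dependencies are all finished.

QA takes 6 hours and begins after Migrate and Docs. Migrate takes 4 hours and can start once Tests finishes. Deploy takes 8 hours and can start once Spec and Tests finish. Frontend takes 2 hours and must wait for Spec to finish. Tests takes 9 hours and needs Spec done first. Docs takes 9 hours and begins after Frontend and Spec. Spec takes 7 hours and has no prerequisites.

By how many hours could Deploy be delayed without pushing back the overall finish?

The longest chain is Spec→Tests→Migrate→QA = 7+9+4+6 = 26; overall finish 26 hours.
The longest chain containing Deploy totals 24 hours.
Float = 26 − 24 = 2.

2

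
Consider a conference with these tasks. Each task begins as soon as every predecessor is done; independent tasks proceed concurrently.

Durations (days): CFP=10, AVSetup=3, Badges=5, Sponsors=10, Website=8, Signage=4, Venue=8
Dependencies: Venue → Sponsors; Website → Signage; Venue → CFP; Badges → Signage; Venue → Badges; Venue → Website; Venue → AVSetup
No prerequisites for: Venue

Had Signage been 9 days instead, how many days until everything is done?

25

Critical path before the change: Venue→Website→Signage = 8+8+4 = 20 giving 20 days.
Signage lies on that path, so at 9 days the path becomes 25 days.
No other chain overtakes it, so the finish is 25 days.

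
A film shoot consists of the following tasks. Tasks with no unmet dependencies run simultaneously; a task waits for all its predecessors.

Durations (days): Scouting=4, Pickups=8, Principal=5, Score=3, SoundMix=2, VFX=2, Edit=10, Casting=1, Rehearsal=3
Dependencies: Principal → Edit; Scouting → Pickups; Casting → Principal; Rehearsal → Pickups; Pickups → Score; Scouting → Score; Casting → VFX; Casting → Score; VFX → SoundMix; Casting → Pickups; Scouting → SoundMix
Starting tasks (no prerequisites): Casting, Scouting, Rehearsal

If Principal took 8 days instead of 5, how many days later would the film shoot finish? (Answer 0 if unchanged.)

3

The binding path is Casting→Principal→Edit = 1+5+10 = 16; finish at 16 days.
Principal is on the critical path; changing it to 8 makes that path 19 days.
No other chain overtakes it, so the finish is 19 days.
Change in finish: 19 − 16 = +3 days.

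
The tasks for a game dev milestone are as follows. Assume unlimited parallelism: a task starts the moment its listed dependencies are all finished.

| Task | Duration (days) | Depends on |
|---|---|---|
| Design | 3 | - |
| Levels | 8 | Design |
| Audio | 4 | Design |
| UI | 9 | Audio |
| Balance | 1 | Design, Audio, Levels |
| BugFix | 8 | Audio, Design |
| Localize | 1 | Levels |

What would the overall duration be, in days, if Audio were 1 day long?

Critical path before the change: Design→Audio→UI = 3+4+9 = 16 giving 16 days.
Audio lies on that path, so at 1 day the path becomes 13 days.
The critical path is still Design→Audio→UI; finish is now 13 days.

13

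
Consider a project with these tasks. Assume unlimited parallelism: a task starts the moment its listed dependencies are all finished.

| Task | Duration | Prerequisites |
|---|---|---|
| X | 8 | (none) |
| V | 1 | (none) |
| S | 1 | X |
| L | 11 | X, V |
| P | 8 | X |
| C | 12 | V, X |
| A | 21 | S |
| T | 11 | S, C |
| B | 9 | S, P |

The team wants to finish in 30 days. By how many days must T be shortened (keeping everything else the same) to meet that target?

1

Current finish: 31 days; target: 30.
T is on every critical path, so each day cut from T cuts the finish by one (this holds down to a finish of 30).
Need 31 − 30 = 1 day off T → T becomes 10 days, finish becomes 30.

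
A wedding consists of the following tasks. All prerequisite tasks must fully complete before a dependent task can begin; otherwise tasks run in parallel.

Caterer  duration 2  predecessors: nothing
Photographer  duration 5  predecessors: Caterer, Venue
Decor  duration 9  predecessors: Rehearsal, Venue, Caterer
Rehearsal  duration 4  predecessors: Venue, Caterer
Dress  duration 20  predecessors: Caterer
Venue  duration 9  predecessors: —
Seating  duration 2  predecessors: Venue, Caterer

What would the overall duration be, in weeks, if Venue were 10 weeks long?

Actual critical path: Venue→Rehearsal→Decor = 9+4+9 = 22 ⇒ 22 weeks.
Since Venue is critical, the +1 change carries straight to that chain (now 23 weeks).
The critical path is still Venue→Rehearsal→Decor; finish is now 23 weeks.

23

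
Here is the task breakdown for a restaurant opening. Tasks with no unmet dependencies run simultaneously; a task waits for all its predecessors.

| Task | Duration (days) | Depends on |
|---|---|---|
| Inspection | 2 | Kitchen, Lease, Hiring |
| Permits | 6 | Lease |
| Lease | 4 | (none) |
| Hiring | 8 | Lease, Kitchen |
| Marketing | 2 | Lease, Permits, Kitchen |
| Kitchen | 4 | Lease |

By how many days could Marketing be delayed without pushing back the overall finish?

6

Lease→Kitchen→Hiring→Inspection = 4+4+8+2 = 18 sets the makespan at 18 days.
The longest chain containing Marketing totals 12 days.
Slack of Marketing = 16 − 10 = 6 days.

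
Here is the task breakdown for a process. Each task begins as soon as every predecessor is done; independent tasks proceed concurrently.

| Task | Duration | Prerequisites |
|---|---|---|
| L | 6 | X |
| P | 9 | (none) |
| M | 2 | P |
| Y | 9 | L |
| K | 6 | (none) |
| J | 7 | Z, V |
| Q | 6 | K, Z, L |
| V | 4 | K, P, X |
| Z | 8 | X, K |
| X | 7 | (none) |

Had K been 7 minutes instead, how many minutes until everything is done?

As given, the longest chain is X→Z→J = 7+8+7 = 22, so the finish is 22 minutes.
The longest path through K is only 21 minutes, so K has float 1.
The critical path is still X→Z→J; finish is now 22 minutes.

22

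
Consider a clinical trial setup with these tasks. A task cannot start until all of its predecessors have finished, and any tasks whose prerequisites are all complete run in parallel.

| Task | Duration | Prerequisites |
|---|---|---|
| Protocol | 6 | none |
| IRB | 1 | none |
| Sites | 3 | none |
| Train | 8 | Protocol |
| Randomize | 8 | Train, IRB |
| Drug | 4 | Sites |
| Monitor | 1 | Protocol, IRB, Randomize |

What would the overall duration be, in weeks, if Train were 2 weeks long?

Critical path before the change: Protocol→Train→Randomize→Monitor = 6+8+8+1 = 23 giving 23 weeks.
Train lies on that path, so at 2 weeks the path becomes 17 weeks.
No other chain overtakes it, so the finish is 17 weeks.

17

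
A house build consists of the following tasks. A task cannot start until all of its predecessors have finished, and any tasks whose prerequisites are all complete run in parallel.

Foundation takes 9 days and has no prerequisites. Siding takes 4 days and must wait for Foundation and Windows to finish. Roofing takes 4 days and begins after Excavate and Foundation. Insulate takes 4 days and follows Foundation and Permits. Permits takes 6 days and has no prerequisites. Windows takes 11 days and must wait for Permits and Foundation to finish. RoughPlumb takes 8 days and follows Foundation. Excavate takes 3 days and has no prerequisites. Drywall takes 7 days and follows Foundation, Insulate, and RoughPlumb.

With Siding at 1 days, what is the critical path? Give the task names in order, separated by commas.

Foundation, RoughPlumb, Drywall

Critical path before the change: Foundation→Windows→Siding = 9+11+4 = 24 giving 24 days.
Siding is on the critical path; changing it to 1 makes that path 21 days.
New critical path: Foundation→RoughPlumb→Drywall = 9+8+7 = 24 ⇒ 24 days.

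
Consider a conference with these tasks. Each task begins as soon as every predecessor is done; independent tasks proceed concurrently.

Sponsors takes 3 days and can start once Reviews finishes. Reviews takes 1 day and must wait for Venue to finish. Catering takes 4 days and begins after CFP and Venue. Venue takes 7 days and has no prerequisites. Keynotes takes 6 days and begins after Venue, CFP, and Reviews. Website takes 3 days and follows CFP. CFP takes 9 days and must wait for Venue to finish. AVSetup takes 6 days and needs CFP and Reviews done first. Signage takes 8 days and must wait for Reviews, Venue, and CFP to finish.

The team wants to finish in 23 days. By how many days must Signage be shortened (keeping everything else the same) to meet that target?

Current finish: 24 days; target: 23.
Signage is on every critical path, so each day cut from Signage cuts the finish by one (this holds down to a finish of 22).
Need 24 − 23 = 1 day off Signage → Signage becomes 7 days, finish becomes 23.

1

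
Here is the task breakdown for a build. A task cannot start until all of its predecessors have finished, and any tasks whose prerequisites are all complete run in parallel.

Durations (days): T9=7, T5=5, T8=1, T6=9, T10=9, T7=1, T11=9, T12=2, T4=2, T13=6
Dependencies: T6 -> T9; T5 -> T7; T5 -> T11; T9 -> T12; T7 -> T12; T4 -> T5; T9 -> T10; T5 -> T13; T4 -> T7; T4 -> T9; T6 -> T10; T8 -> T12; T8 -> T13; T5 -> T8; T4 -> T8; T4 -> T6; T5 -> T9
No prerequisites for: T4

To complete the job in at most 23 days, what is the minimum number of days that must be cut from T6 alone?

4

Current finish: 27 days; target: 23.
T6 is on every critical path, so each day cut from T6 cuts the finish by one (this holds down to a finish of 23).
Need 27 − 23 = 4 days off T6 → T6 becomes 5 days, finish becomes 23.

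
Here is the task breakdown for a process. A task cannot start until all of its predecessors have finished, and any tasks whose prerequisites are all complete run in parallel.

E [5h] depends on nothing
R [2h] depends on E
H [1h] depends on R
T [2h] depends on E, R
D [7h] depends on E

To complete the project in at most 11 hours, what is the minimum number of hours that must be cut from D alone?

Current finish: 12 hours; target: 11.
D is on every critical path, so each hour cut from D cuts the finish by one (this holds down to a finish of 9).
Need 12 − 11 = 1 hour off D → D becomes 6 hours, finish becomes 11.

1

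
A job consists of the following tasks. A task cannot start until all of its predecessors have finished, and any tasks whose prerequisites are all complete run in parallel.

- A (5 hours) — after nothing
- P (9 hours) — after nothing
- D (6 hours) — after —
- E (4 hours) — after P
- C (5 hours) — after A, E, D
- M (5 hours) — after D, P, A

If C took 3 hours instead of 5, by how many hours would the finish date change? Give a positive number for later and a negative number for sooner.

Baseline: P→E→C = 9+4+5 = 18 → 18 hours.
Since C is critical, the -2 change carries straight to that chain (now 16 hours).
The critical path is still P→E→C; finish is now 16 hours.
Change in finish: 16 − 18 = -2 hours.

-2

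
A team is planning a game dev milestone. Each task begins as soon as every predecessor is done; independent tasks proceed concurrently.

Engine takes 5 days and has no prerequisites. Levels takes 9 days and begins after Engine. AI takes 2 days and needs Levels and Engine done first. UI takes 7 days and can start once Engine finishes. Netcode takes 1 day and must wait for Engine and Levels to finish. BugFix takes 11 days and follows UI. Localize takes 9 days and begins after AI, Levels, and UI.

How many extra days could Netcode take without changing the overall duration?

Engine→Levels→AI→Localize = 5+9+2+9 = 25 sets the makespan at 25 days.
The longest chain containing Netcode totals 15 days.
Float = 25 − 15 = 10.

10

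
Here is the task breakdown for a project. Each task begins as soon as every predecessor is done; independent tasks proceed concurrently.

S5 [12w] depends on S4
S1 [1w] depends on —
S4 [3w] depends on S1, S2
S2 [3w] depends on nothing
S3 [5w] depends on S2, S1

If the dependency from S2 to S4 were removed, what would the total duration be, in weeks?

16

Original critical path: S2→S4→S5 = 3+3+12 = 18 ⇒ 18 weeks.
Without S2→S4, S4's earliest start moves from 3 to 1.
The longest chain is now S1→S4→S5 = 1+3+12 = 16, so the project takes 16 weeks.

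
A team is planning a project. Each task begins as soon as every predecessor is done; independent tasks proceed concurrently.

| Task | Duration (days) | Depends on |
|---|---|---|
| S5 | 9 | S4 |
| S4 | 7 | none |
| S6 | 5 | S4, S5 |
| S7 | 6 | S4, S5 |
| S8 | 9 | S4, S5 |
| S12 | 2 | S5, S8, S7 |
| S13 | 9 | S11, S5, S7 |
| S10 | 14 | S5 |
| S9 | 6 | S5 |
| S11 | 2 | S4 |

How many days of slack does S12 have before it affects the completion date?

S4→S5→S7→S13 = 7+9+6+9 = 31 sets the makespan at 31 days.
The longest chain containing S12 totals 27 days.
Slack of S12 = 29 − 25 = 4 days.

4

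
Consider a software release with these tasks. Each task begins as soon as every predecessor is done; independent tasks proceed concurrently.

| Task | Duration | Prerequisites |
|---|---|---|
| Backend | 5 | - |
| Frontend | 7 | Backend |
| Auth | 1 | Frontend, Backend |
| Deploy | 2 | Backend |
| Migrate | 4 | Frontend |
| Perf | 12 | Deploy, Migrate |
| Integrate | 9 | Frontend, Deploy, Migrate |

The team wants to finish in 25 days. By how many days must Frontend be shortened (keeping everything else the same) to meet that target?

Current finish: 28 days; target: 25.
Frontend is on every critical path, so each day cut from Frontend cuts the finish by one (this holds down to a finish of 22).
Need 28 − 25 = 3 days off Frontend → Frontend becomes 4 days, finish becomes 25.

3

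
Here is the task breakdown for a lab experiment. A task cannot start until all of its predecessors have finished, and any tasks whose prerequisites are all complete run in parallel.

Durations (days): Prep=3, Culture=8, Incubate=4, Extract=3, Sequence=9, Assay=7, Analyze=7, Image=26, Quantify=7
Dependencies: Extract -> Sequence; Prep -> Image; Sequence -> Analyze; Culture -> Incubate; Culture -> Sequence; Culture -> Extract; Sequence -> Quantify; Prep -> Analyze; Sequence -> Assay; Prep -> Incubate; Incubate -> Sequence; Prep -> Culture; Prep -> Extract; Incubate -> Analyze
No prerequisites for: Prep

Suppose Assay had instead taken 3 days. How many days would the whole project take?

31

The binding path is Prep→Culture→Incubate→Sequence→Assay = 3+8+4+9+7 = 31; finish at 31 days.
Assay lies on that path, so at 3 days the path becomes 27 days.
The binding chain switches to Prep→Culture→Incubate→Sequence→Analyze = 3+8+4+9+7 = 31; finish 31 days.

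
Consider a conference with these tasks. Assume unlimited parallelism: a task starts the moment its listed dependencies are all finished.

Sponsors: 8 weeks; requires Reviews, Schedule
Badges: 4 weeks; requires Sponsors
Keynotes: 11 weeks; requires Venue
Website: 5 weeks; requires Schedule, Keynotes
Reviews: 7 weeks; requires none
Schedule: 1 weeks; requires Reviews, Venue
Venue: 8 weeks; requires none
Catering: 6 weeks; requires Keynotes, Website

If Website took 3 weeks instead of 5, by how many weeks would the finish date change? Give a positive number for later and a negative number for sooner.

Actual critical path: Venue→Keynotes→Website→Catering = 8+11+5+6 = 30 ⇒ 30 weeks.
Website lies on that path, so at 3 weeks the path becomes 28 weeks.
That remains the longest chain; total 28 weeks.
Change in finish: 28 − 30 = -2 weeks.

-2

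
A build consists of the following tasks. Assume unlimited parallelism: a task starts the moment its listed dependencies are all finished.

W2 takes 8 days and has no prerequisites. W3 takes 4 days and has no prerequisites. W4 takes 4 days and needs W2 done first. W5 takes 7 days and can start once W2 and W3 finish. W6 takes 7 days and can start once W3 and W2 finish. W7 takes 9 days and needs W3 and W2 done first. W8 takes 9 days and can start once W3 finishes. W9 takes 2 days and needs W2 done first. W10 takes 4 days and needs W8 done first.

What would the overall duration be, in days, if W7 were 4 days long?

17

The binding path is W2→W7 = 8+9 = 17; finish at 17 days.
Since W7 is critical, the -5 change carries straight to that chain (now 12 days).
Now W3→W8→W10 = 4+9+4 = 17 is longest, so the finish becomes 17 days.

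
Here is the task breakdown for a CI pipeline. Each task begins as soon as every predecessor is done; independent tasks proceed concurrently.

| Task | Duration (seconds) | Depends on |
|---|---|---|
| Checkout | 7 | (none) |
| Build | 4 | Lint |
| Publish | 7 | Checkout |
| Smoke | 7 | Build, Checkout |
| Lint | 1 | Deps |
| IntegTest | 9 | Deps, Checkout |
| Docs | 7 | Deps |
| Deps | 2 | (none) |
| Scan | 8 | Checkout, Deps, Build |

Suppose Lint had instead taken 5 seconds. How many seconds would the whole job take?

19

Actual critical path: Checkout→IntegTest = 7+9 = 16 ⇒ 16 seconds.
Lint is off the critical path — its longest chain is 15 seconds, giving 1 of slack.
Now Deps→Lint→Build→Scan = 2+5+4+8 = 19 is longest, so the finish becomes 19 seconds.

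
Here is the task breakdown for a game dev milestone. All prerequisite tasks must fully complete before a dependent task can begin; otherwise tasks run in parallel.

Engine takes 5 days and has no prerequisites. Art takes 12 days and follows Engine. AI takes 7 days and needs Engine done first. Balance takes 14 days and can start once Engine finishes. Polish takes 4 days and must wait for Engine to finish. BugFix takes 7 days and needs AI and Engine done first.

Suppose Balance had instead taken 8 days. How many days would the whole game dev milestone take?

19

The binding path is Engine→Balance = 5+14 = 19; finish at 19 days.
Balance lies on that path, so at 8 days the path becomes 13 days.
Now Engine→AI→BugFix = 5+7+7 = 19 is longest, so the finish becomes 19 days.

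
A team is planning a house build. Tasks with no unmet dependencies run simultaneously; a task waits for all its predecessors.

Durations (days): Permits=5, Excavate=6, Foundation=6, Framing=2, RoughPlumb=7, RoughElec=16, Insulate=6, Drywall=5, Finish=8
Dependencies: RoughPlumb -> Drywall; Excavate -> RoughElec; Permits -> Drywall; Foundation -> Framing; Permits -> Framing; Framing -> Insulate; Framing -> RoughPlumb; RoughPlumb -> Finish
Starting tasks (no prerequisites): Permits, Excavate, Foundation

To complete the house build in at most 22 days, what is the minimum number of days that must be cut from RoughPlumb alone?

Current finish: 23 days; target: 22.
RoughPlumb is on every critical path, so each day cut from RoughPlumb cuts the finish by one (this holds down to a finish of 22).
Need 23 − 22 = 1 day off RoughPlumb → RoughPlumb becomes 6 days, finish becomes 22.

1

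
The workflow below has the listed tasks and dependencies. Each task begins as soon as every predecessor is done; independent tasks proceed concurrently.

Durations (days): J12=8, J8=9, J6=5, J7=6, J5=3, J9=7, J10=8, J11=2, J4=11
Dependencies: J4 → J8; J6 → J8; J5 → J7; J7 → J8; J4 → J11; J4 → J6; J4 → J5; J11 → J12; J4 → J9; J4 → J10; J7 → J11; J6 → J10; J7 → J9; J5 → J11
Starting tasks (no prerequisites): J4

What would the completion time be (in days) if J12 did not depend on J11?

With the dependency in place, J4→J5→J7→J11→J12 = 11+3+6+2+8 = 30 sets the finish at 30 days.
Without J11→J12, J12's earliest start moves from 22 to 0.
New critical path: J4→J5→J7→J8 = 11+3+6+9 = 29 ⇒ 29 days.

29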